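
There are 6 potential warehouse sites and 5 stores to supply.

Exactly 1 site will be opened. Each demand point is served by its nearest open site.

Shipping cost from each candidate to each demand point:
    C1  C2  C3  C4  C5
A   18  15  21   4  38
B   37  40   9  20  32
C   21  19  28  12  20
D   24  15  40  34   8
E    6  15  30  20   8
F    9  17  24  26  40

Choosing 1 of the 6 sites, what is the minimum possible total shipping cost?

79

Open {E}.
  C1→E 6, C2→E 15, C3→E 30, C4→E 20, C5→E 8  ⇒ total 79.
Compare {A}: total 96.
Compare {C}: total 100.
No size-1 selection does better; minimum is 79.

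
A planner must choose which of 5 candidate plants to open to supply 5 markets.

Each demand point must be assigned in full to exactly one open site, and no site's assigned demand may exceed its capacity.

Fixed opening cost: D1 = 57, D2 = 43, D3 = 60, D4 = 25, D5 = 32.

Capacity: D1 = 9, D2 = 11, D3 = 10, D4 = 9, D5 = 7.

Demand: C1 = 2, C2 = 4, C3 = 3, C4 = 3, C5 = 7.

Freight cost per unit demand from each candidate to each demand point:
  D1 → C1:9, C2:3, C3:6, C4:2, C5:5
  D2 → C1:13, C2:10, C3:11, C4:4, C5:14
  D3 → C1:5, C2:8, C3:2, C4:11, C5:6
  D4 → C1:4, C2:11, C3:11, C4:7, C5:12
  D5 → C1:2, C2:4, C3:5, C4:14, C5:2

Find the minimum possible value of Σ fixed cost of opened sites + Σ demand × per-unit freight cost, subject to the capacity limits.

187

Open {D1, D4, D5}; cheapest assignment that respects the capacities:
  D1 (cap 9, load 7): C2, C3 — cost 4×3 + 3×6 = 30
  D4 (cap 9, load 5): C1, C4 — cost 2×4 + 3×7 = 29
  D5 (cap 7, load 7): C5 — cost 7×2 = 14
  Shipping 73, fixed 114 → total 187.
  Any other capacity-feasible assignment to {D1, D4, D5} ships for at least 73.
Compare {D1, D3, D5}: its best feasible assignment gives total 197.
Compare {D3, D4, D5}: its best feasible assignment gives total 198.
Every other set of open sites that can feasibly serve all demand totals ≥ 197 even under its best assignment. Minimum: 187.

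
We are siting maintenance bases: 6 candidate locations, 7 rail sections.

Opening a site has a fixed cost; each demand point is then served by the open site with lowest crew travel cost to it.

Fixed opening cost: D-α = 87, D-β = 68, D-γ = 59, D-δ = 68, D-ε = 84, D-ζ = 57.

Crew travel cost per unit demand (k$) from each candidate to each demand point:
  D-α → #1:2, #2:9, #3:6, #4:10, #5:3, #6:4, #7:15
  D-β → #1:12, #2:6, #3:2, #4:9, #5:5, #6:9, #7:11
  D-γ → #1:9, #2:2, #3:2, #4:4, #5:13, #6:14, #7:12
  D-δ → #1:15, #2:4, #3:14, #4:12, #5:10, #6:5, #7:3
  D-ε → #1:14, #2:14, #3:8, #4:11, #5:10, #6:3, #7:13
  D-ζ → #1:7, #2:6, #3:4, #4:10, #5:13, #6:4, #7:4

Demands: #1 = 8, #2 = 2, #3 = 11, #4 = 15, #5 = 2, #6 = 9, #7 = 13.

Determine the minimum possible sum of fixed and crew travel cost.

372

Open {D-γ, D-ζ}: assign each demand point to its cheapest open site.
  #1→D-ζ 8×7=56, #2→D-γ 2×2=4, #3→D-γ 11×2=22, #4→D-γ 15×4=60, #5→D-γ 2×13=26, #6→D-ζ 9×4=36, #7→D-ζ 13×4=52
  crew travel cost 256, fixed 116 → total 372.
Compare {D-γ, D-δ}: crew travel cost 262 + fixed 127 = 389.
Compare {D-α, D-γ, D-δ}: crew travel cost 183 + fixed 214 = 397.
Compare {D-α, D-γ, D-ζ}: crew travel cost 196 + fixed 203 = 399.
All other subsets cost ≥ 389. Minimum total cost: 372.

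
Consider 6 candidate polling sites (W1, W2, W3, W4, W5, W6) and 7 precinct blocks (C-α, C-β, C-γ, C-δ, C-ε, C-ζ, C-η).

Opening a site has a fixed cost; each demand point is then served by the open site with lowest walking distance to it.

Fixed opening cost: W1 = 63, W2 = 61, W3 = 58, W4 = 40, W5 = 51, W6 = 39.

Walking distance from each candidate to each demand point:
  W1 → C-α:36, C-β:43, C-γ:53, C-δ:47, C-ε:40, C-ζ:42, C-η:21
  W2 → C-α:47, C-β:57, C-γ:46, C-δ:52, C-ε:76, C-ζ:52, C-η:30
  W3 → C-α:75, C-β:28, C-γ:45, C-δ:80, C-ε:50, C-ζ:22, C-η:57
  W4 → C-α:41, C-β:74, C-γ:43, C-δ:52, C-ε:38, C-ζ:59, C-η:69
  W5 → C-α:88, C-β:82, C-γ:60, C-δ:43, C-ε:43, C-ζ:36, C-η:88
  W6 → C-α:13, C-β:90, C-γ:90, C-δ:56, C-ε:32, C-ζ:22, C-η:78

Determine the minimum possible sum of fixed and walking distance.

333

Open {W1, W6}: assign each demand point to its cheapest open site.
  C-α→W6 13, C-β→W1 43, C-γ→W1 53, C-δ→W1 47, C-ε→W6 32, C-ζ→W6 22, C-η→W1 21
  walking distance 231, fixed 102 → total 333.
Compare {W1}: walking distance 282 + fixed 63 = 345.
Compare {W3, W6}: walking distance 253 + fixed 97 = 350.
Compare {W2, W6}: walking distance 252 + fixed 100 = 352.
All other subsets cost ≥ 345. Minimum total cost: 333.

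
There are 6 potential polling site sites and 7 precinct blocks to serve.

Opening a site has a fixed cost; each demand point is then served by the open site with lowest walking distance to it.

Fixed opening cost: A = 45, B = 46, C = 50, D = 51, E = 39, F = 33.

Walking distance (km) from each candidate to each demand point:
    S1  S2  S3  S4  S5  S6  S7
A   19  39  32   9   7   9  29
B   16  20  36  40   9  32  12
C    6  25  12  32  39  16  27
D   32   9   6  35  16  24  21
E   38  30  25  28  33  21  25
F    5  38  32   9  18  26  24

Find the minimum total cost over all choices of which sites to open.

174

Open {D, F}: assign each demand point to its cheapest open site.
  S1→F 5, S2→D 9, S3→D 6, S4→F 9, S5→D 16, S6→D 24, S7→D 21
  walking distance 90, fixed 84 → total 174.
Compare {A, D}: walking distance 80 + fixed 96 = 176.
Compare {F}: walking distance 152 + fixed 33 = 185.
Compare {A}: walking distance 144 + fixed 45 = 189.
All other subsets cost ≥ 176. Minimum total cost: 174.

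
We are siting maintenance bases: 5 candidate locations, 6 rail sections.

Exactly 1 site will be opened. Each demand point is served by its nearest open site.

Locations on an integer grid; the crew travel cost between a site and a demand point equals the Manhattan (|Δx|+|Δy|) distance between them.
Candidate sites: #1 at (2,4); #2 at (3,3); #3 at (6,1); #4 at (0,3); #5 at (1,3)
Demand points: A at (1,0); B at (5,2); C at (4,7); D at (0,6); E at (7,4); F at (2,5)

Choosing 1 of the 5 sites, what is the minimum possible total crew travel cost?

25

Open {#1}.
  A→#1 5, B→#1 5, C→#1 5, D→#1 4, E→#1 5, F→#1 1  ⇒ total 25.
Compare {#2}: total 27.
Compare {#5}: total 29.
No size-1 selection does better; minimum is 25.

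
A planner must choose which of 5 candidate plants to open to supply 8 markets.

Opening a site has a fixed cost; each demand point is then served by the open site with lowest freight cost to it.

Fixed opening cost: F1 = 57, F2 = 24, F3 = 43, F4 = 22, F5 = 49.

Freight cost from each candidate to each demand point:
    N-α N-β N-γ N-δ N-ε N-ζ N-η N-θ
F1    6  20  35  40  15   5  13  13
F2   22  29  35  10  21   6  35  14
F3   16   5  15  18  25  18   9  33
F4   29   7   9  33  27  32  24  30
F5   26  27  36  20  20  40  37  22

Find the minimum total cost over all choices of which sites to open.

Open {F2, F4}: assign each demand point to its cheapest open site.
  N-α→F2 22, N-β→F4 7, N-γ→F4 9, N-δ→F2 10, N-ε→F2 21, N-ζ→F2 6, N-η→F4 24, N-θ→F2 14
  freight cost 113, fixed 46 → total 159.
Compare {F2, F3}: freight cost 96 + fixed 67 = 163.
Compare {F2, F3, F4}: freight cost 90 + fixed 89 = 179.
Compare {F1, F4}: freight cost 101 + fixed 79 = 180.
All other subsets cost ≥ 163. Minimum total cost: 159.

159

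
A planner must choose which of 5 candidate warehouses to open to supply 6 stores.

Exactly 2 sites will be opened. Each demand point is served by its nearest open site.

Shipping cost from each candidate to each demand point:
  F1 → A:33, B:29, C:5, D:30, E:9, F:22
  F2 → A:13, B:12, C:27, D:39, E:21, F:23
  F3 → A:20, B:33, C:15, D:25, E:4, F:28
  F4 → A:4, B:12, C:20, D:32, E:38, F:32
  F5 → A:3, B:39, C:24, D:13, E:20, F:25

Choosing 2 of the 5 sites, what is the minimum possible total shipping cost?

Open {F1, F5}.
  A→F5 3, B→F1 29, C→F1 5, D→F5 13, E→F1 9, F→F1 22  ⇒ total 81.
Compare {F1, F4}: total 82.
Compare {F3, F4}: total 88.
No size-2 selection does better; minimum is 81.

81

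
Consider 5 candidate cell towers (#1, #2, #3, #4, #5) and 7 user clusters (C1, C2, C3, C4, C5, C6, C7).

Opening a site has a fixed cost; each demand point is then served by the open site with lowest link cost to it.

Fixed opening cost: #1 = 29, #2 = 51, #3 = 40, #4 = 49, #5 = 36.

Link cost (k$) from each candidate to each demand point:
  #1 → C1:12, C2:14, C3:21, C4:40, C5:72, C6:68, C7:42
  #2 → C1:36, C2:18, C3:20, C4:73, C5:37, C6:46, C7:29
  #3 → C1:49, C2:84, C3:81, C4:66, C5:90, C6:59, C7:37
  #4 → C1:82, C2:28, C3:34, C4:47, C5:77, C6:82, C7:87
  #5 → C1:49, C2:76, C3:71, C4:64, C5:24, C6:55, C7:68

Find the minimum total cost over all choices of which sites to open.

273

Open {#1, #5}: assign each demand point to its cheapest open site.
  C1→#1 12, C2→#1 14, C3→#1 21, C4→#1 40, C5→#5 24, C6→#5 55, C7→#1 42
  link cost 208, fixed 65 → total 273.
Compare {#1, #2}: link cost 198 + fixed 80 = 278.
Compare {#1}: link cost 269 + fixed 29 = 298.
Compare {#1, #2, #5}: link cost 185 + fixed 116 = 301.
All other subsets cost ≥ 278. Minimum total cost: 273.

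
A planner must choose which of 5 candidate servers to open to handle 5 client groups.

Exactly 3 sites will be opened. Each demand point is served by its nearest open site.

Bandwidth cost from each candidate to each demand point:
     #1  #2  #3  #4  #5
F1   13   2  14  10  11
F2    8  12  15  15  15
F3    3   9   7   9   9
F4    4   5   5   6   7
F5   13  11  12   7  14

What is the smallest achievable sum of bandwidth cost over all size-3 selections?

Open {F1, F3, F4}.
  #1→F3 3, #2→F1 2, #3→F4 5, #4→F4 6, #5→F4 7  ⇒ total 23.
Compare {F1, F2, F4}: total 24.
Compare {F1, F4, F5}: total 24.
No size-3 selection does better; minimum is 23.

23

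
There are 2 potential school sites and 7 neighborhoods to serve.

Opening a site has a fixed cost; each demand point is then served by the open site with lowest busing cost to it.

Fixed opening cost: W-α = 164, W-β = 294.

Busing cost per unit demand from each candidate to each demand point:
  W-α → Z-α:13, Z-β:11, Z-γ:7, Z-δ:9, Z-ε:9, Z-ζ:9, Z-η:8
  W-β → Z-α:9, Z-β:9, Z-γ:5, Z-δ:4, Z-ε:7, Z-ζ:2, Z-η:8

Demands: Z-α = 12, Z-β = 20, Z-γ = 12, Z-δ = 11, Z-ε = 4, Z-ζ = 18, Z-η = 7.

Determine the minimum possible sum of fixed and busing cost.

806

Open {W-β}: assign each demand point to its cheapest open site.
  Z-α→W-β 12×9=108, Z-β→W-β 20×9=180, Z-γ→W-β 12×5=60, Z-δ→W-β 11×4=44, Z-ε→W-β 4×7=28, Z-ζ→W-β 18×2=36, Z-η→W-β 7×8=56
  busing cost 512, fixed 294 → total 806.
Compare {W-α, W-β}: busing cost 512 + fixed 458 = 970.
Compare {W-α}: busing cost 813 + fixed 164 = 977.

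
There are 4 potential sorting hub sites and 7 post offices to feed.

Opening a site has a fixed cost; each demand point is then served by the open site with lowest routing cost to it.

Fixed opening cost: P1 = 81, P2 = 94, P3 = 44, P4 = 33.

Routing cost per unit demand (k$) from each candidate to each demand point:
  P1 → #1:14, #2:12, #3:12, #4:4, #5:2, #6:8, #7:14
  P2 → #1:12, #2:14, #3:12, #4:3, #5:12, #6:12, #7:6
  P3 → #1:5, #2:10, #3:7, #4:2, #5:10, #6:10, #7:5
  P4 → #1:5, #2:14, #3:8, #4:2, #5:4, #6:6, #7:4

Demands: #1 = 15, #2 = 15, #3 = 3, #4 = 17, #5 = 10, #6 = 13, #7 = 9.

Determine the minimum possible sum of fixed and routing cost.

Open {P3, P4}: assign each demand point to its cheapest open site.
  #1→P3 15×5=75, #2→P3 15×10=150, #3→P3 3×7=21, #4→P3 17×2=34, #5→P4 10×4=40, #6→P4 13×6=78, #7→P4 9×4=36
  routing cost 434, fixed 77 → total 511.
Compare {P4}: routing cost 497 + fixed 33 = 530.
Compare {P1, P4}: routing cost 447 + fixed 114 = 561.
Compare {P1, P3, P4}: routing cost 414 + fixed 158 = 572.
All other subsets cost ≥ 530. Minimum total cost: 511.

511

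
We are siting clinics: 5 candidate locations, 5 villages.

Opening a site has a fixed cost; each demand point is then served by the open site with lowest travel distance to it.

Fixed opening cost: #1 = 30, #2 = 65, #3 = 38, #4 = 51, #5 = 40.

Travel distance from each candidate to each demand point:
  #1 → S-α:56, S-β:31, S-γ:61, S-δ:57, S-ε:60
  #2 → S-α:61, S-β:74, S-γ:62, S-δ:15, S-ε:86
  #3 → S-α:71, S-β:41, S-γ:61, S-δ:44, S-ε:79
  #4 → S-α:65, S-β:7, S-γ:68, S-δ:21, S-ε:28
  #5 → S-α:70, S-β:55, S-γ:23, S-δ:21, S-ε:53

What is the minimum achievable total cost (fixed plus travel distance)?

Open {#4, #5}: assign each demand point to its cheapest open site.
  S-α→#4 65, S-β→#4 7, S-γ→#5 23, S-δ→#4 21, S-ε→#4 28
  travel distance 144, fixed 91 → total 235.
Compare {#4}: travel distance 189 + fixed 51 = 240.
Compare {#1, #4}: travel distance 173 + fixed 81 = 254.
Compare {#1, #5}: travel distance 184 + fixed 70 = 254.
All other subsets cost ≥ 240. Minimum total cost: 235.

235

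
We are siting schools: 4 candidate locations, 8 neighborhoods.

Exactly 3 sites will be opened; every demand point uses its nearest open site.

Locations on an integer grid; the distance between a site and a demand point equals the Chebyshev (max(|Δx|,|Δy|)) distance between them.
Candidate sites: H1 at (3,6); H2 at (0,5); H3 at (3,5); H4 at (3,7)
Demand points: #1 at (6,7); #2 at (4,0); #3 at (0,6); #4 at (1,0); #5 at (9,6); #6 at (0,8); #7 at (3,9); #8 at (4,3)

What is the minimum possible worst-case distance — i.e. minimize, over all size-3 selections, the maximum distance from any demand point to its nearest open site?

Open {H1, H2, H3}.
  Farthest demand point is #5 at distance 6 (to H1); all others are ≤ 6.
With {H1, H2, H4} the worst case is 6.
With {H1, H3, H4} the worst case is 6.
No size-3 selection achieves below 6.

6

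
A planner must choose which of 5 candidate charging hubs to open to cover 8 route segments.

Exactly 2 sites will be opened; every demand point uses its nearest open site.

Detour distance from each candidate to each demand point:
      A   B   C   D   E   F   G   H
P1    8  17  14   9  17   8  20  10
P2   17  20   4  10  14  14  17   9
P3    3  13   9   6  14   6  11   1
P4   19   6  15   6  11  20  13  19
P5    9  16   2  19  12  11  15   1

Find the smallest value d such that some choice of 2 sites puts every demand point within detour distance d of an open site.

11

Open {P3, P4}.
  Farthest demand point is E at detour distance 11 (to P4); all others are ≤ 11.
With {P3, P5} the worst case is 13.
With {P4, P5} the worst case is 13.
No size-2 selection achieves below 11.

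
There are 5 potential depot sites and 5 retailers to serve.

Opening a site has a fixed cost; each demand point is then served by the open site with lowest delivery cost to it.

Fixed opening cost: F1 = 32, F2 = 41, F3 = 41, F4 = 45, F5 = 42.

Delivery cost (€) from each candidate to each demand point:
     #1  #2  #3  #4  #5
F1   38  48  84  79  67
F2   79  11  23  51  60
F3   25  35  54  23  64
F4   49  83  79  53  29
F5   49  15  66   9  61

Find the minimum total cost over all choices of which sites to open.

224

Open {F2, F3}: assign each demand point to its cheapest open site.
  #1→F3 25, #2→F2 11, #3→F2 23, #4→F3 23, #5→F2 60
  delivery cost 142, fixed 82 → total 224.
Compare {F2, F5}: delivery cost 152 + fixed 83 = 235.
Compare {F2, F3, F4}: delivery cost 111 + fixed 127 = 238.
Compare {F3}: delivery cost 201 + fixed 41 = 242.
All other subsets cost ≥ 235. Minimum total cost: 224.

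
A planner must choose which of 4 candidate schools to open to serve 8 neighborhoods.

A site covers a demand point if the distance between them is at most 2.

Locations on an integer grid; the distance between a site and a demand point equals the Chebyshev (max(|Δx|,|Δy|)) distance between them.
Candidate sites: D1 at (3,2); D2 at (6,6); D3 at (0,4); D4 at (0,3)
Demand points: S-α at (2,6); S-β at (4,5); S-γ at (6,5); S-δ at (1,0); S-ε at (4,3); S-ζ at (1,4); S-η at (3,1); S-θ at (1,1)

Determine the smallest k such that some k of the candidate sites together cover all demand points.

Coverage sets (demand points within 2 of each site):
  D1: {S-δ, S-ε, S-ζ, S-η, S-θ}
  D2: {S-β, S-γ}
  D3: {S-α, S-ζ}
  D4: {S-ζ, S-θ}
No 2 sites suffice: every size-2 union leaves at least one demand point uncovered.
But {D1, D2, D3} covers everything, so the minimum is 3.

3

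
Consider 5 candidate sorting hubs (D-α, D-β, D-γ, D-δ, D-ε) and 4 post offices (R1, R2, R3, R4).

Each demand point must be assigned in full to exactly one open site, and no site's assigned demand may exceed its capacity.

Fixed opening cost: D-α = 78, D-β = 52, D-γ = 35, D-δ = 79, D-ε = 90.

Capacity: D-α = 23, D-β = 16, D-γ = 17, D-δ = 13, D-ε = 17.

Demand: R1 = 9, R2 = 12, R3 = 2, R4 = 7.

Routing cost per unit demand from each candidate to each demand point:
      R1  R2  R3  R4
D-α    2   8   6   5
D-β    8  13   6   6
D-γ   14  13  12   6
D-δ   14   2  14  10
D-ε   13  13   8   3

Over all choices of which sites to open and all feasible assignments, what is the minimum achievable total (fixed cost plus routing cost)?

Open {D-α, D-δ}; cheapest assignment that respects the capacities:
  D-α (cap 23, load 18): R1, R3, R4 — cost 9×2 + 2×6 + 7×5 = 65
  D-δ (cap 13, load 12): R2 — cost 12×2 = 24
  Shipping 89, fixed 157 → total 246.
  Any other capacity-feasible assignment to {D-α, D-δ} ships for at least 89.
Compare {D-α, D-γ}: its best feasible assignment gives total 281.
Compare {D-α, D-γ, D-δ}: its best feasible assignment gives total 281.
Every other set of open sites that can feasibly serve all demand totals ≥ 281 even under its best assignment. Minimum: 246.

246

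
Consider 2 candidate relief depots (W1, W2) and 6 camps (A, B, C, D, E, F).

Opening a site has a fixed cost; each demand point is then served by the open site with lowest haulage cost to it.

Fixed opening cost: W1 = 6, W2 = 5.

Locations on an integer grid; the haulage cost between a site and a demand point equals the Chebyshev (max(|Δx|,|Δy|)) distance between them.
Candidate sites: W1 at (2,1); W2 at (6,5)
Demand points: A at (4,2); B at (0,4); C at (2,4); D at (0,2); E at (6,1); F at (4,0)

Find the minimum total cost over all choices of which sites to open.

Open {W1}: assign each demand point to its cheapest open site.
  A→W1 2, B→W1 3, C→W1 3, D→W1 2, E→W1 4, F→W1 2
  haulage cost 16, fixed 6 → total 22.
Compare {W1, W2}: haulage cost 16 + fixed 11 = 27.
Compare {W2}: haulage cost 28 + fixed 5 = 33.

22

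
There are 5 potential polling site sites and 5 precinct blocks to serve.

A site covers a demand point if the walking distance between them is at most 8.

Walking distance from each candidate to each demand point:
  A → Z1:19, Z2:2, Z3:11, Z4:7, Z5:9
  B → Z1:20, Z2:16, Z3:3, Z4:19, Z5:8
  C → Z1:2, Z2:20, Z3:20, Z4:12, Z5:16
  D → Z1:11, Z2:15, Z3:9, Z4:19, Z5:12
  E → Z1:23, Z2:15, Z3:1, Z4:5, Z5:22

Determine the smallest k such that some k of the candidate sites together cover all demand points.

3

Coverage sets (demand points within 8 of each site):
  A: {Z2, Z4}
  B: {Z3, Z5}
  C: {Z1}
  D: {}
  E: {Z3, Z4}
No 2 sites suffice: every size-2 union leaves at least one demand point uncovered.
But {A, B, C} covers everything, so the minimum is 3.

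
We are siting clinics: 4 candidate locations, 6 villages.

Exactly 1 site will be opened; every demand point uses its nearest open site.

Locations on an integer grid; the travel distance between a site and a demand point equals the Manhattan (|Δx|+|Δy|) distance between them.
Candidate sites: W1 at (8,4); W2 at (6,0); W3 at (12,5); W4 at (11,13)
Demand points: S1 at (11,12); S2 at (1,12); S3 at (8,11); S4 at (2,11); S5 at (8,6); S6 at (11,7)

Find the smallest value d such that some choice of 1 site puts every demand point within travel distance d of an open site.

11

Open {W4}.
  Farthest demand point is S2 at travel distance 11 (to W4); all others are ≤ 11.
With {W1} the worst case is 15.
With {W2} the worst case is 17.
No size-1 selection achieves below 11.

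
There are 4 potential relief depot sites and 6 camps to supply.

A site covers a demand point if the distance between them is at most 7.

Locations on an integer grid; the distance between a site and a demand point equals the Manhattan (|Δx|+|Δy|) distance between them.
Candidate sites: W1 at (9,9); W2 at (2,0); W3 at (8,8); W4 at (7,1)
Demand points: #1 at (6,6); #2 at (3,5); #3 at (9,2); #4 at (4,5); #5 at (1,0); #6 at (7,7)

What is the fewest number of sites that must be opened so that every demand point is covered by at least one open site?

2

Coverage sets (demand points within 7 of each site):
  W1: {#1, #3, #6}
  W2: {#2, #4, #5}
  W3: {#1, #3, #4, #6}
  W4: {#1, #3, #4, #5, #6}
No single site covers all 6 demand points.
But {W1, W2} covers everything, so the minimum is 2.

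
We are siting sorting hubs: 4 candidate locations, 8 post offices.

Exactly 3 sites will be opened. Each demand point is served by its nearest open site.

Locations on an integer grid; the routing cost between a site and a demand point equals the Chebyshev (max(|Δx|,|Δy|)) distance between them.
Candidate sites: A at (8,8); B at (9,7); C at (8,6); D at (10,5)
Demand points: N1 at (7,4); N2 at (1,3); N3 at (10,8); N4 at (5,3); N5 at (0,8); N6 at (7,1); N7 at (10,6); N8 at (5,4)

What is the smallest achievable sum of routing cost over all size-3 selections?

29

Open {B, C, D}.
  N1→C 2, N2→C 7, N3→B 1, N4→C 3, N5→C 8, N6→D 4, N7→B 1, N8→C 3  ⇒ total 29.
Compare {A, B, C}: total 30.
Compare {A, C, D}: total 30.
No size-3 selection does better; minimum is 29.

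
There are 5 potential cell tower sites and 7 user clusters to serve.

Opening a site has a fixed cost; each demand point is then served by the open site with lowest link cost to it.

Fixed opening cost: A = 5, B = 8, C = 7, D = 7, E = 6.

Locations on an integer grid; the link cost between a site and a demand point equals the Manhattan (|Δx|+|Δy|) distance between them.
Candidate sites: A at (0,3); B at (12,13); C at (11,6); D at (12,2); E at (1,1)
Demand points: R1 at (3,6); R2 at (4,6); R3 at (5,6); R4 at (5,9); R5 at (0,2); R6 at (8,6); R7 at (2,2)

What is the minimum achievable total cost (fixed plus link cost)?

47

Open {A, C}: assign each demand point to its cheapest open site.
  R1→A 6, R2→A 7, R3→C 6, R4→C 9, R5→A 1, R6→C 3, R7→A 3
  link cost 35, fixed 12 → total 47.
Compare {C, E}: link cost 36 + fixed 13 = 49.
Compare {A}: link cost 47 + fixed 5 = 52.
Compare {A, C, E}: link cost 34 + fixed 18 = 52.
All other subsets cost ≥ 49. Minimum total cost: 47.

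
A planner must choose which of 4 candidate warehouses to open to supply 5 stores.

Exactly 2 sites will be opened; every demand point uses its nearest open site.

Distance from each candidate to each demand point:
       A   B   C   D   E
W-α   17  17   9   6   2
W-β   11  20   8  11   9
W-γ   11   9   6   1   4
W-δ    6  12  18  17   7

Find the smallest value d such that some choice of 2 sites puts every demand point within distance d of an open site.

Open {W-γ, W-δ}.
  Farthest demand point is B at distance 9 (to W-γ); all others are ≤ 9.
With {W-α, W-γ} the worst case is 11.
With {W-β, W-γ} the worst case is 11.
No size-2 selection achieves below 9.

9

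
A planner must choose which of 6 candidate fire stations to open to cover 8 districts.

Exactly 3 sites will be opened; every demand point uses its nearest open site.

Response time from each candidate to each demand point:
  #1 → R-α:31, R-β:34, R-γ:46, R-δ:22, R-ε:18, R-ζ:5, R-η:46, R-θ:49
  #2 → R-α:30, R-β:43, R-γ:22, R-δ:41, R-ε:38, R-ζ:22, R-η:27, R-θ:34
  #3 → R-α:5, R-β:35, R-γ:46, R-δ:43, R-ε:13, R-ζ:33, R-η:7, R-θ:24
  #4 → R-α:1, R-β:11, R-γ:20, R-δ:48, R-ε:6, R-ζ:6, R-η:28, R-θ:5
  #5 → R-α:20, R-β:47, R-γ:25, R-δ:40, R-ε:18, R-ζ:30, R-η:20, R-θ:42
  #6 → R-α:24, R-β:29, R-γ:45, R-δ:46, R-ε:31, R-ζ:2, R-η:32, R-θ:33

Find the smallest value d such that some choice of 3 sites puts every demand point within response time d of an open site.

Open {#1, #3, #4}.
  Farthest demand point is R-δ at response time 22 (to #1); all others are ≤ 22.
With {#1, #4, #5} the worst case is 22.
With {#1, #2, #4} the worst case is 27.
No size-3 selection achieves below 22.

22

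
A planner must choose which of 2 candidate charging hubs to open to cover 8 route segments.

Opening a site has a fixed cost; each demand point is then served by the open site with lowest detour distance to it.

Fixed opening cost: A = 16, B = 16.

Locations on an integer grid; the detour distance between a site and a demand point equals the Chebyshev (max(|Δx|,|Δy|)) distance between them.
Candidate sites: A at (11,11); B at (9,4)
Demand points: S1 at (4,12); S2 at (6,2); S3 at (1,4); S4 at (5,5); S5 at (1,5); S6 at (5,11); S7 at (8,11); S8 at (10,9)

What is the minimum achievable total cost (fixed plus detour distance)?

66

Open {B}: assign each demand point to its cheapest open site.
  S1→B 8, S2→B 3, S3→B 8, S4→B 4, S5→B 8, S6→B 7, S7→B 7, S8→B 5
  detour distance 50, fixed 16 → total 66.
Compare {A}: detour distance 53 + fixed 16 = 69.
Compare {A, B}: detour distance 41 + fixed 32 = 73.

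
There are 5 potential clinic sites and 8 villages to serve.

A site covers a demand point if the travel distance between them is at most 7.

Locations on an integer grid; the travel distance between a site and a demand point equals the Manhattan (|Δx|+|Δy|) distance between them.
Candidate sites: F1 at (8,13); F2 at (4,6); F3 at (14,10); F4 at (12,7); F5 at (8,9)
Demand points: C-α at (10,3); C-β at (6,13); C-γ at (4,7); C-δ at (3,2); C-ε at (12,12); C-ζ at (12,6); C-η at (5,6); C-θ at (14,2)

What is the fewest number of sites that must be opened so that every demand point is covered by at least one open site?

3

Coverage sets (demand points within 7 of each site):
  F1: {C-β, C-ε}
  F2: {C-γ, C-δ, C-η}
  F3: {C-ε, C-ζ}
  F4: {C-α, C-ε, C-ζ, C-θ}
  F5: {C-β, C-γ, C-ε, C-ζ, C-η}
No 2 sites suffice: every size-2 union leaves at least one demand point uncovered.
But {F1, F2, F4} covers everything, so the minimum is 3.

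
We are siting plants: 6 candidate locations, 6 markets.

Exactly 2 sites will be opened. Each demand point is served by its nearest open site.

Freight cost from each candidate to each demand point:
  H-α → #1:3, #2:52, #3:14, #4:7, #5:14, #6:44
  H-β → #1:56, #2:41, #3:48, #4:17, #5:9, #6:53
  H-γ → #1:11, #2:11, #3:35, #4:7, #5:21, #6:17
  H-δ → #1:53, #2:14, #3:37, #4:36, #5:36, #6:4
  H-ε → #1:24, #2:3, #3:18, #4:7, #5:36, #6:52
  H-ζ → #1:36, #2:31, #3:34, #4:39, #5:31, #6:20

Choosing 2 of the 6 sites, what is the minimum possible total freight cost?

Open {H-α, H-δ}.
  #1→H-α 3, #2→H-δ 14, #3→H-α 14, #4→H-α 7, #5→H-α 14, #6→H-δ 4  ⇒ total 56.
Compare {H-α, H-γ}: total 66.
Compare {H-γ, H-ε}: total 77.
No size-2 selection does better; minimum is 56.

56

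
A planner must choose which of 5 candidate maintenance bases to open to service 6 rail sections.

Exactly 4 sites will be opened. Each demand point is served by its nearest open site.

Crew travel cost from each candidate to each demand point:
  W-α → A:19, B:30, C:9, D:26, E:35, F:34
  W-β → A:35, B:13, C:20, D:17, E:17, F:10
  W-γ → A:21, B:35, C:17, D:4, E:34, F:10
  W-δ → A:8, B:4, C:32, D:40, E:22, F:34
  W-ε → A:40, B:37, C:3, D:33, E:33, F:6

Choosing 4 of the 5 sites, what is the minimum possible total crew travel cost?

Open {W-β, W-γ, W-δ, W-ε}.
  A→W-δ 8, B→W-δ 4, C→W-ε 3, D→W-γ 4, E→W-β 17, F→W-ε 6  ⇒ total 42.
Compare {W-α, W-γ, W-δ, W-ε}: total 47.
Compare {W-α, W-β, W-γ, W-δ}: total 52.
No size-4 selection does better; minimum is 42.

42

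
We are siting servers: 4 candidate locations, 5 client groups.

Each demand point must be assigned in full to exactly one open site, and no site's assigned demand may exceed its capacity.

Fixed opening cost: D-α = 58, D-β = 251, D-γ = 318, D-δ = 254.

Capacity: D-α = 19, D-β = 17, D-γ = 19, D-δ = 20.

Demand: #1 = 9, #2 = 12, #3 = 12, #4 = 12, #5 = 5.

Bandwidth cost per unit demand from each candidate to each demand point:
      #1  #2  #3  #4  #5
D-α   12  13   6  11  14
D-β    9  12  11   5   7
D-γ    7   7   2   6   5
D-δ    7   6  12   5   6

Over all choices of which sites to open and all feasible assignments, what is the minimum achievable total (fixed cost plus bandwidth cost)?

Open {D-α, D-β, D-γ, D-δ}; cheapest assignment that respects the capacities:
  D-α (cap 19, load 9): #1 — cost 9×12 = 108
  D-β (cap 17, load 12): #4 — cost 12×5 = 60
  D-γ (cap 19, load 17): #3, #5 — cost 12×2 + 5×5 = 49
  D-δ (cap 20, load 12): #2 — cost 12×6 = 72
  Shipping 289, fixed 881 → total 1170.
  Any other capacity-feasible assignment to {D-α, D-β, D-γ, D-δ} ships for at least 289.
Total demand is 50; every other set of sites either has combined capacity below 50 or cannot fit the demands without splitting one across sites, so {D-α, D-β, D-γ, D-δ} is the only feasible choice of open sites. Minimum: 1170.

1170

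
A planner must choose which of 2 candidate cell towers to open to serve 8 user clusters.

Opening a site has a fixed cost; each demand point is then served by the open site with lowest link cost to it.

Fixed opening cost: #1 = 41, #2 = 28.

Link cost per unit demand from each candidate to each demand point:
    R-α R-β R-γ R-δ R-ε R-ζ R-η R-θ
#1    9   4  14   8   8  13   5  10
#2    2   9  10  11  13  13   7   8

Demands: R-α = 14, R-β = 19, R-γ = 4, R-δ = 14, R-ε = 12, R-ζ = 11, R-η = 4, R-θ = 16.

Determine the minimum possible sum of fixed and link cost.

Open {#1, #2}: assign each demand point to its cheapest open site.
  R-α→#2 14×2=28, R-β→#1 19×4=76, R-γ→#2 4×10=40, R-δ→#1 14×8=112, R-ε→#1 12×8=96, R-ζ→#1 11×13=143, R-η→#1 4×5=20, R-θ→#2 16×8=128
  link cost 643, fixed 69 → total 712.
Compare {#1}: link cost 789 + fixed 41 = 830.
Compare {#2}: link cost 848 + fixed 28 = 876.

712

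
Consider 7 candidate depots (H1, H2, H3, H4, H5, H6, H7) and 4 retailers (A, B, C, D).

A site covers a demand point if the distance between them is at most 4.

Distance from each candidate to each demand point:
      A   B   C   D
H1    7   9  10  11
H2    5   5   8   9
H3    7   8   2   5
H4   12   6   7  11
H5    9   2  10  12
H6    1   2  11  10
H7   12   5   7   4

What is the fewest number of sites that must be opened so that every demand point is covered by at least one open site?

Coverage sets (demand points within 4 of each site):
  H1: {}
  H2: {}
  H3: {C}
  H4: {}
  H5: {B}
  H6: {A, B}
  H7: {D}
No 2 sites suffice: every size-2 union leaves at least one demand point uncovered.
But {H3, H6, H7} covers everything, so the minimum is 3.

3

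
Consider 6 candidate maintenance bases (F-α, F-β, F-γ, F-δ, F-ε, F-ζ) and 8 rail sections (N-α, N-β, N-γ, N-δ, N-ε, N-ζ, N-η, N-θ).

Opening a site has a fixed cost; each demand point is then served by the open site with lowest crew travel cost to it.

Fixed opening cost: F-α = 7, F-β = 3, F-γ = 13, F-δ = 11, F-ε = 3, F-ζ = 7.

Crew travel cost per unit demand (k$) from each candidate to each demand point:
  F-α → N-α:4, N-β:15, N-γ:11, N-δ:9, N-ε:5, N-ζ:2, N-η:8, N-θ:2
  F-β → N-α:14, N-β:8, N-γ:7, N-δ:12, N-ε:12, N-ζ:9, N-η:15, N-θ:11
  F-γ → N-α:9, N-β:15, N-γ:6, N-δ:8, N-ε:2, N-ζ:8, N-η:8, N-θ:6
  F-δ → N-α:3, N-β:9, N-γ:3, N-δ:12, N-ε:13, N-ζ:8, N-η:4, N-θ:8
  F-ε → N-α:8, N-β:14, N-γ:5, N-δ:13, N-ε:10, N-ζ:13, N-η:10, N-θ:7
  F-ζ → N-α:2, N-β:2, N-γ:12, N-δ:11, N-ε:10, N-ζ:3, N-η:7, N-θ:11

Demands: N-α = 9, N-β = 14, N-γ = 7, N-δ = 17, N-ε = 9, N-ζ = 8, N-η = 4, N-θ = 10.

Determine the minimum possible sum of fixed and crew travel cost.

311

Open {F-α, F-γ, F-δ, F-ζ}: assign each demand point to its cheapest open site.
  N-α→F-ζ 9×2=18, N-β→F-ζ 14×2=28, N-γ→F-δ 7×3=21, N-δ→F-γ 17×8=136, N-ε→F-γ 9×2=18, N-ζ→F-α 8×2=16, N-η→F-δ 4×4=16, N-θ→F-α 10×2=20
  crew travel cost 273, fixed 38 → total 311.
Compare {F-α, F-β, F-γ, F-δ, F-ζ}: crew travel cost 273 + fixed 41 = 314.
Compare {F-α, F-γ, F-δ, F-ε, F-ζ}: crew travel cost 273 + fixed 41 = 314.
Compare {F-α, F-β, F-γ, F-δ, F-ε, F-ζ}: crew travel cost 273 + fixed 44 = 317.
All other subsets cost ≥ 314. Minimum total cost: 311.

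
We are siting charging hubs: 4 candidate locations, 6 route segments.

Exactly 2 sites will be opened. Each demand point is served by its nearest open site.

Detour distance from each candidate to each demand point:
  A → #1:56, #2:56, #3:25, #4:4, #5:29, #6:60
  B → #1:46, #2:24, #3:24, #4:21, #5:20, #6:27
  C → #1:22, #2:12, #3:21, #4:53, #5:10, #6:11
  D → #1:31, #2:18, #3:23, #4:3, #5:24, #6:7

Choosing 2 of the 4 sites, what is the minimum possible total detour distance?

75

Open {C, D}.
  #1→C 22, #2→C 12, #3→C 21, #4→D 3, #5→C 10, #6→D 7  ⇒ total 75.
Compare {A, C}: total 80.
Compare {B, C}: total 97.
No size-2 selection does better; minimum is 75.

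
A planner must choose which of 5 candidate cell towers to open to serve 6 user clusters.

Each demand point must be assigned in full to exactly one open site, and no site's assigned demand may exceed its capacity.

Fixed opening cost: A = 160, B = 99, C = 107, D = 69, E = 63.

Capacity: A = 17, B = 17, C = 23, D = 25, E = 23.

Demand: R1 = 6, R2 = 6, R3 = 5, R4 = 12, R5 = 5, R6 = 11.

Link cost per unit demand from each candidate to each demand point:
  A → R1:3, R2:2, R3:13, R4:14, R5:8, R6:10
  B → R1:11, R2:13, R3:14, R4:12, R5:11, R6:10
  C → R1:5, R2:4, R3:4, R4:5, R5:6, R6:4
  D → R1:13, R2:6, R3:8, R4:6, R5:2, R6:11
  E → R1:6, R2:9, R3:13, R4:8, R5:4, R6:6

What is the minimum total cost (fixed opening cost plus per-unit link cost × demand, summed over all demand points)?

388

Open {C, D}; cheapest assignment that respects the capacities:
  C (cap 23, load 22): R1, R3, R6 — cost 6×5 + 5×4 + 11×4 = 94
  D (cap 25, load 23): R2, R4, R5 — cost 6×6 + 12×6 + 5×2 = 118
  Shipping 212, fixed 176 → total 388.
  Any other capacity-feasible assignment to {C, D} ships for at least 212.
Compare {C, E}: its best feasible assignment gives total 396.
Compare {D, E}: its best feasible assignment gives total 402.
Every other set of open sites that can feasibly serve all demand totals ≥ 396 even under its best assignment. Minimum: 388.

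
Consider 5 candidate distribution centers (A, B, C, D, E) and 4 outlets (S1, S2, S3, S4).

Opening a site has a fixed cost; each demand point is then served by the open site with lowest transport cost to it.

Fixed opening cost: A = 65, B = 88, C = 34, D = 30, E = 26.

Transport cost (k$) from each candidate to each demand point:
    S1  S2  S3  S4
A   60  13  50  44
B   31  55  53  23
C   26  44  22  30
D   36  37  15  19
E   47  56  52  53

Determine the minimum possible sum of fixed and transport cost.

137

Open {D}: assign each demand point to its cheapest open site.
  S1→D 36, S2→D 37, S3→D 15, S4→D 19
  transport cost 107, fixed 30 → total 137.
Compare {C}: transport cost 122 + fixed 34 = 156.
Compare {C, D}: transport cost 97 + fixed 64 = 161.
Compare {D, E}: transport cost 107 + fixed 56 = 163.
All other subsets cost ≥ 156. Minimum total cost: 137.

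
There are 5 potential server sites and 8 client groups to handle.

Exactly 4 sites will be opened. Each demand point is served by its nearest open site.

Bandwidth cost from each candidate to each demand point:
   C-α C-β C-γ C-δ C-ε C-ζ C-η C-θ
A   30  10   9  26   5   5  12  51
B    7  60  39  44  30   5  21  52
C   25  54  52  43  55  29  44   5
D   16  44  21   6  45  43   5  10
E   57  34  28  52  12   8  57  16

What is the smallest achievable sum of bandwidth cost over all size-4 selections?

52

Open {A, B, C, D}.
  C-α→B 7, C-β→A 10, C-γ→A 9, C-δ→D 6, C-ε→A 5, C-ζ→A 5, C-η→D 5, C-θ→C 5  ⇒ total 52.
Compare {A, B, D, E}: total 57.
Compare {A, C, D, E}: total 61.
No size-4 selection does better; minimum is 52.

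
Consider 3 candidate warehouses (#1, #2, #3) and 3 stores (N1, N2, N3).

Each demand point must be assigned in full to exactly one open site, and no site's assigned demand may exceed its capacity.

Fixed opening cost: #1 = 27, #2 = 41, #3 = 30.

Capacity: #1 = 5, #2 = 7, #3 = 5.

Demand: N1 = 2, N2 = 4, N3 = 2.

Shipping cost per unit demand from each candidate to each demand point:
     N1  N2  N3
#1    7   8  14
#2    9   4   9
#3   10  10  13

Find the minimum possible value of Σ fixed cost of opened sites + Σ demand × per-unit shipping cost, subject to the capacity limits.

116

Open {#1, #2}; cheapest assignment that respects the capacities:
  #1 (cap 5, load 2): N1 — cost 2×7 = 14
  #2 (cap 7, load 6): N2, N3 — cost 4×4 + 2×9 = 34
  Shipping 48, fixed 68 → total 116.
  Any other capacity-feasible assignment to {#1, #2} ships for at least 48.
Compare {#2, #3}: its best feasible assignment gives total 125.
Compare {#1, #3}: its best feasible assignment gives total 135.
Every other set of open sites that can feasibly serve all demand totals ≥ 125 even under its best assignment. Minimum: 116.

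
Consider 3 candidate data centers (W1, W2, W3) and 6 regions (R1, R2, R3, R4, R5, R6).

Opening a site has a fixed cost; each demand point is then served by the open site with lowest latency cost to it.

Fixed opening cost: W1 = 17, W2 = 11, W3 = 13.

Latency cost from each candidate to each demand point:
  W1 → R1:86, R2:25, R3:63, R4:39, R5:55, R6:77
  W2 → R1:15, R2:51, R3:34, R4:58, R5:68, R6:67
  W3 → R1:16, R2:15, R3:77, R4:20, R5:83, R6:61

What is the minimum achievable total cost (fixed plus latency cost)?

237

Open {W2, W3}: assign each demand point to its cheapest open site.
  R1→W2 15, R2→W3 15, R3→W2 34, R4→W3 20, R5→W2 68, R6→W3 61
  latency cost 213, fixed 24 → total 237.
Compare {W1, W2, W3}: latency cost 200 + fixed 41 = 241.
Compare {W1, W3}: latency cost 230 + fixed 30 = 260.
Compare {W1, W2}: latency cost 235 + fixed 28 = 263.
All other subsets cost ≥ 241. Minimum total cost: 237.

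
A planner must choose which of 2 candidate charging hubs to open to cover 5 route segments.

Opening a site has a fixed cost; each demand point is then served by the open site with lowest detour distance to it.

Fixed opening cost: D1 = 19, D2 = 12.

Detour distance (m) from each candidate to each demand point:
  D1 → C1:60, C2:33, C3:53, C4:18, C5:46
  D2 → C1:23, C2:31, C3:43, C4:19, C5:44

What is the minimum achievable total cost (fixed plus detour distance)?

Open {D2}: assign each demand point to its cheapest open site.
  C1→D2 23, C2→D2 31, C3→D2 43, C4→D2 19, C5→D2 44
  detour distance 160, fixed 12 → total 172.
Compare {D1, D2}: detour distance 159 + fixed 31 = 190.
Compare {D1}: detour distance 210 + fixed 19 = 229.

172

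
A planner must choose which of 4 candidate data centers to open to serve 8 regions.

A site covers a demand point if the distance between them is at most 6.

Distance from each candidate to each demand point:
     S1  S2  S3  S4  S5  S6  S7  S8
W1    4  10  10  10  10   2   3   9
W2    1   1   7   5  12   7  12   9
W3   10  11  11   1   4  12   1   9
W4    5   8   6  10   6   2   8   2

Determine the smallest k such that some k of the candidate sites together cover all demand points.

Coverage sets (demand points within 6 of each site):
  W1: {S1, S6, S7}
  W2: {S1, S2, S4}
  W3: {S4, S5, S7}
  W4: {S1, S3, S5, S6, S8}
No 2 sites suffice: every size-2 union leaves at least one demand point uncovered.
But {W1, W2, W4} covers everything, so the minimum is 3.

3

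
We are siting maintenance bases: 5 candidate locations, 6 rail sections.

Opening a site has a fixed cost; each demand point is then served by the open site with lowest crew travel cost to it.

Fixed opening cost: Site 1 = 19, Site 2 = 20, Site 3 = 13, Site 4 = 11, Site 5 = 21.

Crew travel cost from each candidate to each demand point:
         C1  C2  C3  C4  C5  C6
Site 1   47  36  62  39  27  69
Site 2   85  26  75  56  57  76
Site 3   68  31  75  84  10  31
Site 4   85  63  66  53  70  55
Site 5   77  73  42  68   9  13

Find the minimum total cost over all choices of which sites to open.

226

Open {Site 1, Site 5}: assign each demand point to its cheapest open site.
  C1→Site 1 47, C2→Site 1 36, C3→Site 5 42, C4→Site 1 39, C5→Site 5 9, C6→Site 5 13
  crew travel cost 186, fixed 40 → total 226.
Compare {Site 1, Site 3, Site 5}: crew travel cost 181 + fixed 53 = 234.
Compare {Site 1, Site 2, Site 5}: crew travel cost 176 + fixed 60 = 236.
Compare {Site 1, Site 4, Site 5}: crew travel cost 186 + fixed 51 = 237.
All other subsets cost ≥ 234. Minimum total cost: 226.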